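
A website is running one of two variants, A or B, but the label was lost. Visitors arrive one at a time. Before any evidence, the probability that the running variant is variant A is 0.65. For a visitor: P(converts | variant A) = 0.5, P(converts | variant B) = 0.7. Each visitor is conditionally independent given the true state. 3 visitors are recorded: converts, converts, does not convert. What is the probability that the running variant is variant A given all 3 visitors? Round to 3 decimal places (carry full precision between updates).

0.612

After 'converts': P(A) = 0.5·0.6500 / (0.5·0.6500 + 0.7·0.3500) ≈ 0.5702
After 'converts': P(A) = 0.5·0.5702 / (0.5·0.5702 + 0.7·0.4298) ≈ 0.4865
After 'does not convert': P(A) = 0.5·0.4865 / (0.5·0.4865 + 0.3·0.5135) ≈ 0.6123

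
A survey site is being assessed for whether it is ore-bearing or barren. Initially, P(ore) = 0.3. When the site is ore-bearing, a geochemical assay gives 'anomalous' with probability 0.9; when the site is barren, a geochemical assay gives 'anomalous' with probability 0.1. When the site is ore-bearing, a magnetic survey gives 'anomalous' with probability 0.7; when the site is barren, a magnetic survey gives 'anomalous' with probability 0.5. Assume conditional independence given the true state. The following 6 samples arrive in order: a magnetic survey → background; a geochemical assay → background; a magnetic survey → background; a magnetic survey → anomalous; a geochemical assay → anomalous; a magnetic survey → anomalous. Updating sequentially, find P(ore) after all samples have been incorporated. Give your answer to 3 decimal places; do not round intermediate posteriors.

Each posterior becomes the prior for the next update.
After a magnetic survey='background': P(ore) = 0.3·0.3000 / (0.3·0.3000 + 0.5·0.7000) ≈ 0.2045
After a geochemical assay='background': P(ore) = 0.1·0.2045 / (0.1·0.2045 + 0.9·0.7955) ≈ 0.0278
After a magnetic survey='background': P(ore) = 0.3·0.0278 / (0.3·0.0278 + 0.5·0.9722) ≈ 0.0169
After a magnetic survey='anomalous': P(ore) = 0.7·0.0169 / (0.7·0.0169 + 0.5·0.9831) ≈ 0.0234
After a geochemical assay='anomalous': P(ore) = 0.9·0.0234 / (0.9·0.0234 + 0.1·0.9766) ≈ 0.1776
After a magnetic survey='anomalous': P(ore) = 0.7·0.1776 / (0.7·0.1776 + 0.5·0.8224) ≈ 0.2322

0.232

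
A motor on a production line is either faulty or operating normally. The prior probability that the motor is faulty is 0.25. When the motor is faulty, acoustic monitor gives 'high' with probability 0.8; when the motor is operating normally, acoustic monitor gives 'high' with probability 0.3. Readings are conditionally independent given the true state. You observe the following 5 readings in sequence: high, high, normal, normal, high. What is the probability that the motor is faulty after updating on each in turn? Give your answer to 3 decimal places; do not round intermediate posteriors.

Each posterior becomes the prior for the next update.
After 'high': P(faulty) = 0.8·0.2500 / (0.8·0.2500 + 0.3·0.7500) ≈ 0.4706
After 'high': P(faulty) = 0.8·0.4706 / (0.8·0.4706 + 0.3·0.5294) ≈ 0.7033
After 'normal': P(faulty) = 0.2·0.7033 / (0.2·0.7033 + 0.7·0.2967) ≈ 0.4038
After 'normal': P(faulty) = 0.2·0.4038 / (0.2·0.4038 + 0.7·0.5962) ≈ 0.1621
After 'high': P(faulty) = 0.8·0.1621 / (0.8·0.1621 + 0.3·0.8379) ≈ 0.3404

0.340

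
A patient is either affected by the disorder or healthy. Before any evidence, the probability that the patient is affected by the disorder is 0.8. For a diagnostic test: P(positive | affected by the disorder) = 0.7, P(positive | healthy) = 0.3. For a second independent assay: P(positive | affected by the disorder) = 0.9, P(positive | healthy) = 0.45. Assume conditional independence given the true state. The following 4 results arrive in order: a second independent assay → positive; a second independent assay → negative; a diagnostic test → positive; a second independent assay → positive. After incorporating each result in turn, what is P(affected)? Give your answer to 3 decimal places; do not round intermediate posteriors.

0.872

After a second independent assay='positive': P(affected) = 0.9·0.8000 / (0.9·0.8000 + 0.45·0.2000) ≈ 0.8889
After a second independent assay='negative': P(affected) = 0.1·0.8889 / (0.1·0.8889 + 0.55·0.1111) ≈ 0.5926
After a diagnostic test='positive': P(affected) = 0.7·0.5926 / (0.7·0.5926 + 0.3·0.4074) ≈ 0.7724
After a second independent assay='positive': P(affected) = 0.9·0.7724 / (0.9·0.7724 + 0.45·0.2276) ≈ 0.8716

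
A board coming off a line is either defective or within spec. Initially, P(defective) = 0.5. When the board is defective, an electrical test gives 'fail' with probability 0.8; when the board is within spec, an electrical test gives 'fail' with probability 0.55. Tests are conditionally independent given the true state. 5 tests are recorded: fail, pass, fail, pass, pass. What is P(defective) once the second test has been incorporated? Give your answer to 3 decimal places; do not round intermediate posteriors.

0.393

After 'fail': P(defective) = 0.8·0.5000 / (0.8·0.5000 + 0.55·0.5000) ≈ 0.5926
After 'pass': P(defective) = 0.2·0.5926 / (0.2·0.5926 + 0.45·0.4074) ≈ 0.3926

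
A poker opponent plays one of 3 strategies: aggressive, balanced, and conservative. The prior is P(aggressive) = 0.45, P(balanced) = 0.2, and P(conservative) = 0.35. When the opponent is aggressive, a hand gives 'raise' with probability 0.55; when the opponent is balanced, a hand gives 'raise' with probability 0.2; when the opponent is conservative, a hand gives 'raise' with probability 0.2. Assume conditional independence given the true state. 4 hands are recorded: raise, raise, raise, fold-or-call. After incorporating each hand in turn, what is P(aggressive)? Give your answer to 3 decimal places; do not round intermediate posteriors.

0.905

After 'raise': normaliser = 0.55·0.4500 + 0.2·0.2000 + 0.2·0.3500; P(aggressive) ≈ 0.6923, P(balanced) ≈ 0.1119, P(conservative) ≈ 0.1958
After 'raise': normaliser = 0.55·0.6923 + 0.2·0.1119 + 0.2·0.1958; P(aggressive) ≈ 0.8609, P(balanced) ≈ 0.0506, P(conservative) ≈ 0.0885
After 'raise': normaliser = 0.55·0.8609 + 0.2·0.0506 + 0.2·0.0885; P(aggressive) ≈ 0.9445, P(balanced) ≈ 0.0202, P(conservative) ≈ 0.0353
After 'fold-or-call': normaliser = 0.45·0.9445 + 0.8·0.0202 + 0.8·0.0353; P(aggressive) ≈ 0.9054, P(balanced) ≈ 0.0344, P(conservative) ≈ 0.0602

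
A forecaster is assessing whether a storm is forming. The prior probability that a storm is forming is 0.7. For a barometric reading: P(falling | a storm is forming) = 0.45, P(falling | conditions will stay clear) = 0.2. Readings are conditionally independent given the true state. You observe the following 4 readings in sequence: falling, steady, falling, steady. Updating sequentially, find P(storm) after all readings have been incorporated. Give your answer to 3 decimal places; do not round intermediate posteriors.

0.848

Each posterior becomes the prior for the next update.
After 'falling': P(storm) = 0.45·0.7000 / (0.45·0.7000 + 0.2·0.3000) ≈ 0.8400
After 'steady': P(storm) = 0.55·0.8400 / (0.55·0.8400 + 0.8·0.1600) ≈ 0.7831
After 'falling': P(storm) = 0.45·0.7831 / (0.45·0.7831 + 0.2·0.2169) ≈ 0.8904
After 'steady': P(storm) = 0.55·0.8904 / (0.55·0.8904 + 0.8·0.1096) ≈ 0.8481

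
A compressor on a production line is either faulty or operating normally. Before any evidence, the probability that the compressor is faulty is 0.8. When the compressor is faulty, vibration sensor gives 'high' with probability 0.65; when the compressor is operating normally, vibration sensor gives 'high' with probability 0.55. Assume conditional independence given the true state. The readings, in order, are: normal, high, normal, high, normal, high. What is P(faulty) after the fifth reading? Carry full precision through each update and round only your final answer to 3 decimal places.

0.724

After 'normal': P(faulty) = 0.35·0.8000 / (0.35·0.8000 + 0.45·0.2000) ≈ 0.7568
After 'high': P(faulty) = 0.65·0.7568 / (0.65·0.7568 + 0.55·0.2432) ≈ 0.7862
After 'normal': P(faulty) = 0.35·0.7862 / (0.35·0.7862 + 0.45·0.2138) ≈ 0.7409
After 'high': P(faulty) = 0.65·0.7409 / (0.65·0.7409 + 0.55·0.2591) ≈ 0.7717
After 'normal': P(faulty) = 0.35·0.7717 / (0.35·0.7717 + 0.45·0.2283) ≈ 0.7244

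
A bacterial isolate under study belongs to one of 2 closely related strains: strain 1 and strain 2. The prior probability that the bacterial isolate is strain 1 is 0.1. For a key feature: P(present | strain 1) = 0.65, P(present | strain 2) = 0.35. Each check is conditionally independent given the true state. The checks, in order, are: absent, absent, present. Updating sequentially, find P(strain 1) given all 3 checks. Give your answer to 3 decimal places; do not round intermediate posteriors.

After 'absent': P(strain 1) = 0.35·0.1000 / (0.35·0.1000 + 0.65·0.9000) ≈ 0.0565
After 'absent': P(strain 1) = 0.35·0.0565 / (0.35·0.0565 + 0.65·0.9435) ≈ 0.0312
After 'present': P(strain 1) = 0.65·0.0312 / (0.65·0.0312 + 0.35·0.9688) ≈ 0.0565

0.056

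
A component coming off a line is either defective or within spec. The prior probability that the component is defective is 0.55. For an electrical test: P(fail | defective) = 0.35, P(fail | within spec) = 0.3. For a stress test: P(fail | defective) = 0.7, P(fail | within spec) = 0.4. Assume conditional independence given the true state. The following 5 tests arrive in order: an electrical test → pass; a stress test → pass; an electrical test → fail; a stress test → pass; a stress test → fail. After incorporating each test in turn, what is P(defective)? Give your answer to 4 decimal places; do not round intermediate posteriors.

0.3668

After an electrical test='pass': P(defective) = 0.65·0.5500 / (0.65·0.5500 + 0.7·0.4500) ≈ 0.5316
After a stress test='pass': P(defective) = 0.3·0.5316 / (0.3·0.5316 + 0.6·0.4684) ≈ 0.3620
After an electrical test='fail': P(defective) = 0.35·0.3620 / (0.35·0.3620 + 0.3·0.6380) ≈ 0.3983
After a stress test='pass': P(defective) = 0.3·0.3983 / (0.3·0.3983 + 0.6·0.6017) ≈ 0.2487
After a stress test='fail': P(defective) = 0.7·0.2487 / (0.7·0.2487 + 0.4·0.7513) ≈ 0.3668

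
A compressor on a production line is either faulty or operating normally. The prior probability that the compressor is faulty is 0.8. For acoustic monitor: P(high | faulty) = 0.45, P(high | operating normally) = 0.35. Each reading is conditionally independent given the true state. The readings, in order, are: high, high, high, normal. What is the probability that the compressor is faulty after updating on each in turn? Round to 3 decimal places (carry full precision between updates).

After 'high': P(faulty) = 0.45·0.8000 / (0.45·0.8000 + 0.35·0.2000) ≈ 0.8372
After 'high': P(faulty) = 0.45·0.8372 / (0.45·0.8372 + 0.35·0.1628) ≈ 0.8686
After 'high': P(faulty) = 0.45·0.8686 / (0.45·0.8686 + 0.35·0.1314) ≈ 0.8948
After 'normal': P(faulty) = 0.55·0.8948 / (0.55·0.8948 + 0.65·0.1052) ≈ 0.8780

0.878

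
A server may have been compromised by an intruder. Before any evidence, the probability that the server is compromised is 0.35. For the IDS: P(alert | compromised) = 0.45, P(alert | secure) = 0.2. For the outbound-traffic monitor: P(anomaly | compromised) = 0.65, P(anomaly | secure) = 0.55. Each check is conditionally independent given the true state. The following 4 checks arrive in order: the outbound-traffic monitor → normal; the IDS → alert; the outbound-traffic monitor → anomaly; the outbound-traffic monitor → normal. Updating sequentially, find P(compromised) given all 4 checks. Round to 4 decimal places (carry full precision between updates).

0.4641

After the outbound-traffic monitor='normal': P(compromised) = 0.35·0.3500 / (0.35·0.3500 + 0.45·0.6500) ≈ 0.2952
After the IDS='alert': P(compromised) = 0.45·0.2952 / (0.45·0.2952 + 0.2·0.7048) ≈ 0.4851
After the outbound-traffic monitor='anomaly': P(compromised) = 0.65·0.4851 / (0.65·0.4851 + 0.55·0.5149) ≈ 0.5269
After the outbound-traffic monitor='normal': P(compromised) = 0.35·0.5269 / (0.35·0.5269 + 0.45·0.4731) ≈ 0.4641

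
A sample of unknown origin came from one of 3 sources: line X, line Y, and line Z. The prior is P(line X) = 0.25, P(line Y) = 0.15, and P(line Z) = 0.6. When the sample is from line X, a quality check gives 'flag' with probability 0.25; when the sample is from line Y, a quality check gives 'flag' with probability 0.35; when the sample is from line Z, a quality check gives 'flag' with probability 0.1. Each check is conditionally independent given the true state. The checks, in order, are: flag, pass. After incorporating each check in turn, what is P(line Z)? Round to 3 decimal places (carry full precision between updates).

Each posterior becomes the prior for the next update.
After 'flag': normaliser = 0.25·0.2500 + 0.35·0.1500 + 0.1·0.6000; P(line X) ≈ 0.3571, P(line Y) ≈ 0.3000, P(line Z) ≈ 0.3429
After 'pass': normaliser = 0.75·0.3571 + 0.65·0.3000 + 0.9·0.3429; P(line X) ≈ 0.3472, P(line Y) ≈ 0.2528, P(line Z) ≈ 0.4000

0.400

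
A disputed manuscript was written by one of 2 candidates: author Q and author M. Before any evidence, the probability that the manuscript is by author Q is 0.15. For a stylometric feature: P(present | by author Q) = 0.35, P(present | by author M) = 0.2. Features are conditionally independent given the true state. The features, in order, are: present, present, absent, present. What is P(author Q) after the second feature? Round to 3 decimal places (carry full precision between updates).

After 'present': P(author Q) = 0.35·0.1500 / (0.35·0.1500 + 0.2·0.8500) ≈ 0.2360
After 'present': P(author Q) = 0.35·0.2360 / (0.35·0.2360 + 0.2·0.7640) ≈ 0.3508

0.351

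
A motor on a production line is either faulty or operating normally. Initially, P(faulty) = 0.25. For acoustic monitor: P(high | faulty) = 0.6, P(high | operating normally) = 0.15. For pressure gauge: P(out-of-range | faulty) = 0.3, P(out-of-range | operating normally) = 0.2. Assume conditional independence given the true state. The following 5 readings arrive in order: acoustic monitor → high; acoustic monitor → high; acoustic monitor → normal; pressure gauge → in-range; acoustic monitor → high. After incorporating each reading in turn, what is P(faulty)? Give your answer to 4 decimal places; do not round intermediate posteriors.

0.8978

Apply Bayes' rule sequentially, carrying P(faulty) forward.
After acoustic monitor='high': P(faulty) = 0.6·0.2500 / (0.6·0.2500 + 0.15·0.7500) ≈ 0.5714
After acoustic monitor='high': P(faulty) = 0.6·0.5714 / (0.6·0.5714 + 0.15·0.4286) ≈ 0.8421
After acoustic monitor='normal': P(faulty) = 0.4·0.8421 / (0.4·0.8421 + 0.85·0.1579) ≈ 0.7151
After pressure gauge='in-range': P(faulty) = 0.7·0.7151 / (0.7·0.7151 + 0.8·0.2849) ≈ 0.6871
After acoustic monitor='high': P(faulty) = 0.6·0.6871 / (0.6·0.6871 + 0.15·0.3129) ≈ 0.8978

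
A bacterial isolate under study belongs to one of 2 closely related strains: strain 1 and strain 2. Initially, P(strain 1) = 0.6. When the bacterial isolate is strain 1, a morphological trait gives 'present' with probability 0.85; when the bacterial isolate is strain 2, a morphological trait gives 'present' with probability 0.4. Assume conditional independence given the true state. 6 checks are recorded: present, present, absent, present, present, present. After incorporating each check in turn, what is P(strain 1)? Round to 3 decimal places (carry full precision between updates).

Apply Bayes' rule sequentially, carrying P(strain 1) forward.
After 'present': P(strain 1) = 0.85·0.6000 / (0.85·0.6000 + 0.4·0.4000) ≈ 0.7612
After 'present': P(strain 1) = 0.85·0.7612 / (0.85·0.7612 + 0.4·0.2388) ≈ 0.8714
After 'absent': P(strain 1) = 0.15·0.8714 / (0.15·0.8714 + 0.6·0.1286) ≈ 0.6287
After 'present': P(strain 1) = 0.85·0.6287 / (0.85·0.6287 + 0.4·0.3713) ≈ 0.7825
After 'present': P(strain 1) = 0.85·0.7825 / (0.85·0.7825 + 0.4·0.2175) ≈ 0.8843
After 'present': P(strain 1) = 0.85·0.8843 / (0.85·0.8843 + 0.4·0.1157) ≈ 0.9420

0.942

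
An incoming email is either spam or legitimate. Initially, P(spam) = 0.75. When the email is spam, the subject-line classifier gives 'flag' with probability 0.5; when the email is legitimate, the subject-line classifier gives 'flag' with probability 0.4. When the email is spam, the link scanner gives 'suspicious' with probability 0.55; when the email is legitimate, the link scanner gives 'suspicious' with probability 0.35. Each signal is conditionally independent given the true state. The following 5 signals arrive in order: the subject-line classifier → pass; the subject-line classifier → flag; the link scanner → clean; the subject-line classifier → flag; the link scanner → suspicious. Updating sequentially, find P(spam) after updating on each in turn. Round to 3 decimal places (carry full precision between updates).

Each posterior becomes the prior for the next update.
After the subject-line classifier='pass': P(spam) = 0.5·0.7500 / (0.5·0.7500 + 0.6·0.2500) ≈ 0.7143
After the subject-line classifier='flag': P(spam) = 0.5·0.7143 / (0.5·0.7143 + 0.4·0.2857) ≈ 0.7576
After the link scanner='clean': P(spam) = 0.45·0.7576 / (0.45·0.7576 + 0.65·0.2424) ≈ 0.6839
After the subject-line classifier='flag': P(spam) = 0.5·0.6839 / (0.5·0.6839 + 0.4·0.3161) ≈ 0.7300
After the link scanner='suspicious': P(spam) = 0.55·0.7300 / (0.55·0.7300 + 0.35·0.2700) ≈ 0.8095

0.810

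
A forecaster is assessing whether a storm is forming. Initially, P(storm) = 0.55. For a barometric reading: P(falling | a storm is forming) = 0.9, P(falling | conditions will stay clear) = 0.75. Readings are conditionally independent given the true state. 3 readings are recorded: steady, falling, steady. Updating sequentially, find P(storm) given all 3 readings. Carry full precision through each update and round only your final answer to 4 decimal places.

After 'steady': P(storm) = 0.1·0.5500 / (0.1·0.5500 + 0.25·0.4500) ≈ 0.3284
After 'falling': P(storm) = 0.9·0.3284 / (0.9·0.3284 + 0.75·0.6716) ≈ 0.3697
After 'steady': P(storm) = 0.1·0.3697 / (0.1·0.3697 + 0.25·0.6303) ≈ 0.1901

0.1901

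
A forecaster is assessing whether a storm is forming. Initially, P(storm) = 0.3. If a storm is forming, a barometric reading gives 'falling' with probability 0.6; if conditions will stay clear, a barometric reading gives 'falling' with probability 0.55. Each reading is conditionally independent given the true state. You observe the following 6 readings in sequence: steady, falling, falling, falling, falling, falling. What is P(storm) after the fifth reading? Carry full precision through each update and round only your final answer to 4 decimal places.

After 'steady': P(storm) = 0.4·0.3000 / (0.4·0.3000 + 0.45·0.7000) ≈ 0.2759
After 'falling': P(storm) = 0.6·0.2759 / (0.6·0.2759 + 0.55·0.7241) ≈ 0.2936
After 'falling': P(storm) = 0.6·0.2936 / (0.6·0.2936 + 0.55·0.7064) ≈ 0.3119
After 'falling': P(storm) = 0.6·0.3119 / (0.6·0.3119 + 0.55·0.6881) ≈ 0.3309
After 'falling': P(storm) = 0.6·0.3309 / (0.6·0.3309 + 0.55·0.6691) ≈ 0.3505

0.3505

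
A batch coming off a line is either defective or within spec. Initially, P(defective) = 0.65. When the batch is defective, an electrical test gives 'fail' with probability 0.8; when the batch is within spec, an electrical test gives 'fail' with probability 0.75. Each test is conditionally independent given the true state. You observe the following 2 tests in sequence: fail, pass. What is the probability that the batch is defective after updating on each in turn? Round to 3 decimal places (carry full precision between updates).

After 'fail': P(defective) = 0.8·0.6500 / (0.8·0.6500 + 0.75·0.3500) ≈ 0.6645
After 'pass': P(defective) = 0.2·0.6645 / (0.2·0.6645 + 0.25·0.3355) ≈ 0.6131

0.613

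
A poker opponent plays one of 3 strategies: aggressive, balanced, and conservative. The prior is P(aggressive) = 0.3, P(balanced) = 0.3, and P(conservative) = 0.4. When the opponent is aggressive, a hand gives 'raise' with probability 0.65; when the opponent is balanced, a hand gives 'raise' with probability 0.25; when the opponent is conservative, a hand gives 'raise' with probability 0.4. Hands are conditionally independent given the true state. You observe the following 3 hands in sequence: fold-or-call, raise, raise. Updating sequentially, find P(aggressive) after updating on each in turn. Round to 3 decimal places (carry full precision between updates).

After 'fold-or-call': normaliser = 0.35·0.3000 + 0.75·0.3000 + 0.6·0.4000; P(aggressive) ≈ 0.1842, P(balanced) ≈ 0.3947, P(conservative) ≈ 0.4211
After 'raise': normaliser = 0.65·0.1842 + 0.25·0.3947 + 0.4·0.4211; P(aggressive) ≈ 0.3095, P(balanced) ≈ 0.2551, P(conservative) ≈ 0.4354
After 'raise': normaliser = 0.65·0.3095 + 0.25·0.2551 + 0.4·0.4354; P(aggressive) ≈ 0.4582, P(balanced) ≈ 0.1452, P(conservative) ≈ 0.3966

0.458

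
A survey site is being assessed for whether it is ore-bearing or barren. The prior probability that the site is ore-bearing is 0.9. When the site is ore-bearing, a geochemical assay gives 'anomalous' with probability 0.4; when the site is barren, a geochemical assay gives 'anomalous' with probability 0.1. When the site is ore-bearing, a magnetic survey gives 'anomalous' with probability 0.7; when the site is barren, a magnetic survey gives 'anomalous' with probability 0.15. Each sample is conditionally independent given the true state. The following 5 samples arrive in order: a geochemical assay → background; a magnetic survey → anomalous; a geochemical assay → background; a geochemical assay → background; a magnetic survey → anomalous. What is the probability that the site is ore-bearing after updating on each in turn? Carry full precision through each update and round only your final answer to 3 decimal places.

Apply Bayes' rule sequentially, carrying P(ore) forward.
After a geochemical assay='background': P(ore) = 0.6·0.9000 / (0.6·0.9000 + 0.9·0.1000) ≈ 0.8571
After a magnetic survey='anomalous': P(ore) = 0.7·0.8571 / (0.7·0.8571 + 0.15·0.1429) ≈ 0.9655
After a geochemical assay='background': P(ore) = 0.6·0.9655 / (0.6·0.9655 + 0.9·0.0345) ≈ 0.9492
After a geochemical assay='background': P(ore) = 0.6·0.9492 / (0.6·0.9492 + 0.9·0.0508) ≈ 0.9256
After a magnetic survey='anomalous': P(ore) = 0.7·0.9256 / (0.7·0.9256 + 0.15·0.0744) ≈ 0.9831

0.983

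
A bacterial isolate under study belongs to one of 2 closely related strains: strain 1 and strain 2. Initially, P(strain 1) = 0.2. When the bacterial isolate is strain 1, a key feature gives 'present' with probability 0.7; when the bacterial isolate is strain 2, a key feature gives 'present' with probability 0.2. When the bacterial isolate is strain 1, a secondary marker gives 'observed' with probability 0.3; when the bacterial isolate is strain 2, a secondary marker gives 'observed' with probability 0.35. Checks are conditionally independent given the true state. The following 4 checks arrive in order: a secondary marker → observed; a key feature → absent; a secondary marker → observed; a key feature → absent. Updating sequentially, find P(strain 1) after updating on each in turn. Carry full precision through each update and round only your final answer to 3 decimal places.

Each posterior becomes the prior for the next update.
After a secondary marker='observed': P(strain 1) = 0.3·0.2000 / (0.3·0.2000 + 0.35·0.8000) ≈ 0.1765
After a key feature='absent': P(strain 1) = 0.3·0.1765 / (0.3·0.1765 + 0.8·0.8235) ≈ 0.0744
After a secondary marker='observed': P(strain 1) = 0.3·0.0744 / (0.3·0.0744 + 0.35·0.9256) ≈ 0.0644
After a key feature='absent': P(strain 1) = 0.3·0.0644 / (0.3·0.0644 + 0.8·0.9356) ≈ 0.0252

0.025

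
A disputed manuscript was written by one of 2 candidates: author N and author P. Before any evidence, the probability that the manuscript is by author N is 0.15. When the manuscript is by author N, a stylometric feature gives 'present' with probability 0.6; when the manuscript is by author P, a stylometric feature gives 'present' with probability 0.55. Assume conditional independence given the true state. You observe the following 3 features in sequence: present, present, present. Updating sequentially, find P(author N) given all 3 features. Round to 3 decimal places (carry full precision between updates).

Each posterior becomes the prior for the next update.
After 'present': P(author N) = 0.6·0.1500 / (0.6·0.1500 + 0.55·0.8500) ≈ 0.1614
After 'present': P(author N) = 0.6·0.1614 / (0.6·0.1614 + 0.55·0.8386) ≈ 0.1736
After 'present': P(author N) = 0.6·0.1736 / (0.6·0.1736 + 0.55·0.8264) ≈ 0.1864

0.186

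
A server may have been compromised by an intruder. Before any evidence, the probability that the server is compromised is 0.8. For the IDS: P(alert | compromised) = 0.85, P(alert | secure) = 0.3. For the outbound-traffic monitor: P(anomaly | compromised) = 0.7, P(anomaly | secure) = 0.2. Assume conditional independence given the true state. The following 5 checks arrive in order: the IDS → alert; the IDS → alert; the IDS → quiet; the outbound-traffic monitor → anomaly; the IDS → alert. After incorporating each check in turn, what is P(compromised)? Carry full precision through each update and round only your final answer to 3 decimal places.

0.986

Each posterior becomes the prior for the next update.
After the IDS='alert': P(compromised) = 0.85·0.8000 / (0.85·0.8000 + 0.3·0.2000) ≈ 0.9189
After the IDS='alert': P(compromised) = 0.85·0.9189 / (0.85·0.9189 + 0.3·0.0811) ≈ 0.9698
After the IDS='quiet': P(compromised) = 0.15·0.9698 / (0.15·0.9698 + 0.7·0.0302) ≈ 0.8731
After the outbound-traffic monitor='anomaly': P(compromised) = 0.7·0.8731 / (0.7·0.8731 + 0.2·0.1269) ≈ 0.9601
After the IDS='alert': P(compromised) = 0.85·0.9601 / (0.85·0.9601 + 0.3·0.0399) ≈ 0.9856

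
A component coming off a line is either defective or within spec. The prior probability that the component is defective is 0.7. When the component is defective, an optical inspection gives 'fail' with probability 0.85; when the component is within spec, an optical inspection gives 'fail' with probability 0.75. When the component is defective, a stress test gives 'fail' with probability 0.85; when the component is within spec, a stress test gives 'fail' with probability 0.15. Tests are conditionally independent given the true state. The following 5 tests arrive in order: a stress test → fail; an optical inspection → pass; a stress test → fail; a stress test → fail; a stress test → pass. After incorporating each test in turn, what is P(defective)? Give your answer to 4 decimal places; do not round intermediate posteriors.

After a stress test='fail': P(defective) = 0.85·0.7000 / (0.85·0.7000 + 0.15·0.3000) ≈ 0.9297
After an optical inspection='pass': P(defective) = 0.15·0.9297 / (0.15·0.9297 + 0.25·0.0703) ≈ 0.8881
After a stress test='fail': P(defective) = 0.85·0.8881 / (0.85·0.8881 + 0.15·0.1119) ≈ 0.9782
After a stress test='fail': P(defective) = 0.85·0.9782 / (0.85·0.9782 + 0.15·0.0218) ≈ 0.9961
After a stress test='pass': P(defective) = 0.15·0.9961 / (0.15·0.9961 + 0.85·0.0039) ≈ 0.9782

0.9782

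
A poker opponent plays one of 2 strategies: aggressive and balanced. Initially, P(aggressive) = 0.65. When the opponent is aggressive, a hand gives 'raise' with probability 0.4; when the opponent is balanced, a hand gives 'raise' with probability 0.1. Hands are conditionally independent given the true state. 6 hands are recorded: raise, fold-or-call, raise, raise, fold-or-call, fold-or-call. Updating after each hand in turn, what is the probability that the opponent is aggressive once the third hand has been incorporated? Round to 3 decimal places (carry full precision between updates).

After 'raise': P(aggressive) = 0.4·0.6500 / (0.4·0.6500 + 0.1·0.3500) ≈ 0.8814
After 'fold-or-call': P(aggressive) = 0.6·0.8814 / (0.6·0.8814 + 0.9·0.1186) ≈ 0.8320
After 'raise': P(aggressive) = 0.4·0.8320 / (0.4·0.8320 + 0.1·0.1680) ≈ 0.9519

0.952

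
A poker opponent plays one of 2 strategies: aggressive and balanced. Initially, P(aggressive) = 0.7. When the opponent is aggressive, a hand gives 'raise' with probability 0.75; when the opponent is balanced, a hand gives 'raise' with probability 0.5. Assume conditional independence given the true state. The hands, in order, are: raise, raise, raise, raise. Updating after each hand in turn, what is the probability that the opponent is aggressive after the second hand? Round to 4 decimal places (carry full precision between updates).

0.8400

After 'raise': P(aggressive) = 0.75·0.7000 / (0.75·0.7000 + 0.5·0.3000) ≈ 0.7778
After 'raise': P(aggressive) = 0.75·0.7778 / (0.75·0.7778 + 0.5·0.2222) ≈ 0.8400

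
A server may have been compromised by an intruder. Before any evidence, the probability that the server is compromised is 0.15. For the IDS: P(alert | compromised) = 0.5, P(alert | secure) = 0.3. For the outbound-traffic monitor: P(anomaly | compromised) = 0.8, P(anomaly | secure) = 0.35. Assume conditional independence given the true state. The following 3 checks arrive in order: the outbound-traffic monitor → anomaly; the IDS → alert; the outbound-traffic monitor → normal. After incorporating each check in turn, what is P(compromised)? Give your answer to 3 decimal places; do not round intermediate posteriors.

After the outbound-traffic monitor='anomaly': P(compromised) = 0.8·0.1500 / (0.8·0.1500 + 0.35·0.8500) ≈ 0.2874
After the IDS='alert': P(compromised) = 0.5·0.2874 / (0.5·0.2874 + 0.3·0.7126) ≈ 0.4020
After the outbound-traffic monitor='normal': P(compromised) = 0.2·0.4020 / (0.2·0.4020 + 0.65·0.5980) ≈ 0.1714

0.171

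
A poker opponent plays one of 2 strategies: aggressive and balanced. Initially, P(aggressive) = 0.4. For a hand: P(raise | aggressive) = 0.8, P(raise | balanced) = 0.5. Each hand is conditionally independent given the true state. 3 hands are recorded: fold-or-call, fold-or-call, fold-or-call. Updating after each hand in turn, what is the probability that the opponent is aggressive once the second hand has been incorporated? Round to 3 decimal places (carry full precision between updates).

0.096

After 'fold-or-call': P(aggressive) = 0.2·0.4000 / (0.2·0.4000 + 0.5·0.6000) ≈ 0.2105
After 'fold-or-call': P(aggressive) = 0.2·0.2105 / (0.2·0.2105 + 0.5·0.7895) ≈ 0.0964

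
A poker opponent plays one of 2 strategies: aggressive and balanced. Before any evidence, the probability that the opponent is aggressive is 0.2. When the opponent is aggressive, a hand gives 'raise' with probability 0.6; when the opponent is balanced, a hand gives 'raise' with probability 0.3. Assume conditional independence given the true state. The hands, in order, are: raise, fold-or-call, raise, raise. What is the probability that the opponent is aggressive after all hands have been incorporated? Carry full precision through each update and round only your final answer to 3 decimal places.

0.533

After 'raise': P(aggressive) = 0.6·0.2000 / (0.6·0.2000 + 0.3·0.8000) ≈ 0.3333
After 'fold-or-call': P(aggressive) = 0.4·0.3333 / (0.4·0.3333 + 0.7·0.6667) ≈ 0.2222
After 'raise': P(aggressive) = 0.6·0.2222 / (0.6·0.2222 + 0.3·0.7778) ≈ 0.3636
After 'raise': P(aggressive) = 0.6·0.3636 / (0.6·0.3636 + 0.3·0.6364) ≈ 0.5333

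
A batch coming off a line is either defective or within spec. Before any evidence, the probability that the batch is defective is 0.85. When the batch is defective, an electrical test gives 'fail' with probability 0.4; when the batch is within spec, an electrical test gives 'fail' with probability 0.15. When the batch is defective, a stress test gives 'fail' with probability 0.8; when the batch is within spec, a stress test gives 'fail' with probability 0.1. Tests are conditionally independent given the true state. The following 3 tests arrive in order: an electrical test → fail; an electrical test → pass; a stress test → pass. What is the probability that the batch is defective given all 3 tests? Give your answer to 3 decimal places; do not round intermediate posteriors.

0.703

After an electrical test='fail': P(defective) = 0.4·0.8500 / (0.4·0.8500 + 0.15·0.1500) ≈ 0.9379
After an electrical test='pass': P(defective) = 0.6·0.9379 / (0.6·0.9379 + 0.85·0.0621) ≈ 0.9143
After a stress test='pass': P(defective) = 0.2·0.9143 / (0.2·0.9143 + 0.9·0.0857) ≈ 0.7033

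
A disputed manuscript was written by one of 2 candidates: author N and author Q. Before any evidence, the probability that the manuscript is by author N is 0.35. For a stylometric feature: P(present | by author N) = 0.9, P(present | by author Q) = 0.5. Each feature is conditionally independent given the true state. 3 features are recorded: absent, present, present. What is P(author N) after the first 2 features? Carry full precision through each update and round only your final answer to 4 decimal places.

Apply Bayes' rule sequentially, carrying P(author N) forward.
After 'absent': P(author N) = 0.1·0.3500 / (0.1·0.3500 + 0.5·0.6500) ≈ 0.0972
After 'present': P(author N) = 0.9·0.0972 / (0.9·0.0972 + 0.5·0.9028) ≈ 0.1624

0.1624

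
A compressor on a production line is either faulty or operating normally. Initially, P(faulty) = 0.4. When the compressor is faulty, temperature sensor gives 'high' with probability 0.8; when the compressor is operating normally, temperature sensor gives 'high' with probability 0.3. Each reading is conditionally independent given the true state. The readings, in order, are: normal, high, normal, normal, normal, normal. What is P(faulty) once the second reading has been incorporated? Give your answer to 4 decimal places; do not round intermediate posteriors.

After 'normal': P(faulty) = 0.2·0.4000 / (0.2·0.4000 + 0.7·0.6000) ≈ 0.1600
After 'high': P(faulty) = 0.8·0.1600 / (0.8·0.1600 + 0.3·0.8400) ≈ 0.3368

0.3368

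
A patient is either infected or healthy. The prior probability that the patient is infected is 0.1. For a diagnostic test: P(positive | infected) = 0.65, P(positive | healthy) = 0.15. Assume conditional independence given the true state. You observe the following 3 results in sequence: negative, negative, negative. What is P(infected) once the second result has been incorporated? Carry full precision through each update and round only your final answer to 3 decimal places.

After 'negative': P(infected) = 0.35·0.1000 / (0.35·0.1000 + 0.85·0.9000) ≈ 0.0437
After 'negative': P(infected) = 0.35·0.0437 / (0.35·0.0437 + 0.85·0.9563) ≈ 0.0185

0.018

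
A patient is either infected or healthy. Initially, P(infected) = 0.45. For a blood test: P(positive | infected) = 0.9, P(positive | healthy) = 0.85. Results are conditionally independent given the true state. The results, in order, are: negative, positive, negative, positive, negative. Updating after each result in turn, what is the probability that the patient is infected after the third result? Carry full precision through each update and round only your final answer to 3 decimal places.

Apply Bayes' rule sequentially, carrying P(infected) forward.
After 'negative': P(infected) = 0.1·0.4500 / (0.1·0.4500 + 0.15·0.5500) ≈ 0.3529
After 'positive': P(infected) = 0.9·0.3529 / (0.9·0.3529 + 0.85·0.6471) ≈ 0.3661
After 'negative': P(infected) = 0.1·0.3661 / (0.1·0.3661 + 0.15·0.6339) ≈ 0.2780

0.278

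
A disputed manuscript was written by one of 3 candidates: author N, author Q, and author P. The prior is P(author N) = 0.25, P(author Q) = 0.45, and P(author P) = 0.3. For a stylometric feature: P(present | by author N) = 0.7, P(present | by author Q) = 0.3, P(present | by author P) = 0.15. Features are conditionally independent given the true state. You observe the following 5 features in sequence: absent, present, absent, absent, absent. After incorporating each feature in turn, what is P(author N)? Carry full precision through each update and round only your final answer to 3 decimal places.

Apply Bayes' rule sequentially, carrying P(author N) forward.
After 'absent': normaliser = 0.3·0.2500 + 0.7·0.4500 + 0.85·0.3000; P(author N) ≈ 0.1163, P(author Q) ≈ 0.4884, P(author P) ≈ 0.3953
After 'present': normaliser = 0.7·0.1163 + 0.3·0.4884 + 0.15·0.3953; P(author N) ≈ 0.2834, P(author Q) ≈ 0.5101, P(author P) ≈ 0.2065
After 'absent': normaliser = 0.3·0.2834 + 0.7·0.5101 + 0.85·0.2065; P(author N) ≈ 0.1377, P(author Q) ≈ 0.5782, P(author P) ≈ 0.2842
After 'absent': normaliser = 0.3·0.1377 + 0.7·0.5782 + 0.85·0.2842; P(author N) ≈ 0.0601, P(author Q) ≈ 0.5886, P(author P) ≈ 0.3513
After 'absent': normaliser = 0.3·0.0601 + 0.7·0.5886 + 0.85·0.3513; P(author N) ≈ 0.0247, P(author Q) ≈ 0.5655, P(author P) ≈ 0.4098

0.025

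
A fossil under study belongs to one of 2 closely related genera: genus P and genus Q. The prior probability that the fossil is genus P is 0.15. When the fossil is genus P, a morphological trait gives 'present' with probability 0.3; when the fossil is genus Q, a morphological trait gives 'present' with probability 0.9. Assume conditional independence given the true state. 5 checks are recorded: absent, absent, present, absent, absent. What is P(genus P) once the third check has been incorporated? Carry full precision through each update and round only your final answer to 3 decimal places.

0.742

After 'absent': P(genus P) = 0.7·0.1500 / (0.7·0.1500 + 0.1·0.8500) ≈ 0.5526
After 'absent': P(genus P) = 0.7·0.5526 / (0.7·0.5526 + 0.1·0.4474) ≈ 0.8963
After 'present': P(genus P) = 0.3·0.8963 / (0.3·0.8963 + 0.9·0.1037) ≈ 0.7424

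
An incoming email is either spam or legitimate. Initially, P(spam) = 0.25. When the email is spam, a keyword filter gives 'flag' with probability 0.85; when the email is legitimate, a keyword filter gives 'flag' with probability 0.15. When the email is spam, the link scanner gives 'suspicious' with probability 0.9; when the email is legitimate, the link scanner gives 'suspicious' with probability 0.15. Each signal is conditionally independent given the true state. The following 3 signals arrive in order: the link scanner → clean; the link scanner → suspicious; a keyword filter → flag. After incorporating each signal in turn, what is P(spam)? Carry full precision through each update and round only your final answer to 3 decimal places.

0.571

After the link scanner='clean': P(spam) = 0.1·0.2500 / (0.1·0.2500 + 0.85·0.7500) ≈ 0.0377
After the link scanner='suspicious': P(spam) = 0.9·0.0377 / (0.9·0.0377 + 0.15·0.9623) ≈ 0.1905
After a keyword filter='flag': P(spam) = 0.85·0.1905 / (0.85·0.1905 + 0.15·0.8095) ≈ 0.5714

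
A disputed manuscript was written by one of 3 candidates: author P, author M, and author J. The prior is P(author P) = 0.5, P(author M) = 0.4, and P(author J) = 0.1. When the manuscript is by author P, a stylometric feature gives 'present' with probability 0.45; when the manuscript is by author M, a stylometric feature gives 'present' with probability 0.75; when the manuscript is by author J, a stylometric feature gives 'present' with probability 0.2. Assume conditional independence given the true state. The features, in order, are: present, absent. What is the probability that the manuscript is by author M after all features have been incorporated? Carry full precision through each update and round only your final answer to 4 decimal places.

0.3492

After 'present': normaliser = 0.45·0.5000 + 0.75·0.4000 + 0.2·0.1000; P(author P) ≈ 0.4128, P(author M) ≈ 0.5505, P(author J) ≈ 0.0367
After 'absent': normaliser = 0.55·0.4128 + 0.25·0.5505 + 0.8·0.0367; P(author P) ≈ 0.5763, P(author M) ≈ 0.3492, P(author J) ≈ 0.0745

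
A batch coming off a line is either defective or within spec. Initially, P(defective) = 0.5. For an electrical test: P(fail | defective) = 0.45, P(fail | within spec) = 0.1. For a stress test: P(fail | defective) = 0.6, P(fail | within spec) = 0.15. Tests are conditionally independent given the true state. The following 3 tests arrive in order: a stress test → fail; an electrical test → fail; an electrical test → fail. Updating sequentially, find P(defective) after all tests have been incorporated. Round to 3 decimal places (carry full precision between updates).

After a stress test='fail': P(defective) = 0.6·0.5000 / (0.6·0.5000 + 0.15·0.5000) ≈ 0.8000
After an electrical test='fail': P(defective) = 0.45·0.8000 / (0.45·0.8000 + 0.1·0.2000) ≈ 0.9474
After an electrical test='fail': P(defective) = 0.45·0.9474 / (0.45·0.9474 + 0.1·0.0526) ≈ 0.9878

0.988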